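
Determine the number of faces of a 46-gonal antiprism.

94

An antiprism on an n-gon has two n-gon caps and 2n triangles: V = 2·46 = 92, E = 4·46 = 184, F = 2·46 + 2 = 94.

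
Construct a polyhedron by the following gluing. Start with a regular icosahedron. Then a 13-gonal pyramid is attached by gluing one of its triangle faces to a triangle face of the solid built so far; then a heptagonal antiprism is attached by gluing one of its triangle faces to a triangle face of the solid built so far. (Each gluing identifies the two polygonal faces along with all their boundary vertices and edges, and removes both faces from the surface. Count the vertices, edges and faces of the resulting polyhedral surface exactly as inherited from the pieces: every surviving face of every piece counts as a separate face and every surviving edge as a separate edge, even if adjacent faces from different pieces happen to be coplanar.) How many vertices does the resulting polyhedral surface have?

34

A regular icosahedron: V=12, E=30, F=20.
Attach a 13-gonal pyramid (V=14, E=26, F=14) along a 3-gon: merge 3 vertices and 3 edges, delete both glued faces → V=23, E=53, F=32.
Attach a heptagonal antiprism (V=14, E=28, F=16) along a 3-gon: merge 3 vertices and 3 edges, delete both glued faces → V=34, E=78, F=46.
Check: V − E + F = 34 − 78 + 46 = 2.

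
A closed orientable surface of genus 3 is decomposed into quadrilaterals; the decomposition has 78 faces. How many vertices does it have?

74

χ = 2 − 2·3 = -4, and every face is a square so 4F = 2E.
E = 4·78/2 = 156. Then V = -4 + E − F = -4 + 156 − 78 = 74.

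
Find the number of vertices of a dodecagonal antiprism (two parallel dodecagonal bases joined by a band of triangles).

An antiprism on an n-gon has two n-gon caps and 2n triangles: V = 2·12 = 24, E = 4·12 = 48, F = 2·12 + 2 = 26.
Check: V − E + F = 24 − 48 + 26 = 2.

24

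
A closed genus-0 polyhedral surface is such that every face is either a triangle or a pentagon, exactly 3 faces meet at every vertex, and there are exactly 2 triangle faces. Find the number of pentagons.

6

Let x be the number of pentagons; then F = 2 + x.
Edge–face incidences: 2E = 3·2 + 5·x = 6 + 5x.
Every vertex has degree 3, so 3V = 2E.
Euler: V − E + F = 2 ⇒ (2E)/3 − E + (2 + x) = 2.
Multiply by 6: 2·(2E) − 3·(2E) + 6·(2 + x) = 12, i.e. 12 + 6x − (6 + 5x) = 12.
Collecting terms: x + 6 = 12, so x = 6.
Then 2E = 6 + 5·6 = 36, so E = 18, V = 2E/3 = 12, F = 2 + 6 = 8.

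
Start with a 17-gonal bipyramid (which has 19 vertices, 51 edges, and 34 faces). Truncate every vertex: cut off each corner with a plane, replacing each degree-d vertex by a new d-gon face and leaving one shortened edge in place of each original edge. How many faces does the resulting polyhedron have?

Truncation replaces each original edge-end by a new vertex, so V′ = 2E = 102.
Each original edge survives, and each old vertex of degree d contributes d new edges; summing degrees gives Σd = 2E, so E′ = E + 2E = 3E = 153.
Each original face survives and each original vertex becomes one new face: F′ = F + V = 53.

53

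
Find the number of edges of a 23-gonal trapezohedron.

92

The n-trapezohedron (dual of the n-antiprism) has V = 2·23 + 2 = 48, E = 4·23 = 92, F = 2·23 = 46.
Check: V − E + F = 48 − 92 + 46 = 2.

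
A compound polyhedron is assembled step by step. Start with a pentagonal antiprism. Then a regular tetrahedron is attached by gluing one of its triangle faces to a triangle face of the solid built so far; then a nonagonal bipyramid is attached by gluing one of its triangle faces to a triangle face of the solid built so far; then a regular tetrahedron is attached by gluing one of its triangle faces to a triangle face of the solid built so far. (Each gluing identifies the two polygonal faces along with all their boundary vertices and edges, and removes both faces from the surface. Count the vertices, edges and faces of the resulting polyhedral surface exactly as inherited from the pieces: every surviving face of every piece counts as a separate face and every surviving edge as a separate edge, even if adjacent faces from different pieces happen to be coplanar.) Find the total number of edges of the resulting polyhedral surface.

A pentagonal antiprism: V=10, E=20, F=12.
Attach a regular tetrahedron (V=4, E=6, F=4) along a 3-gon: merge 3 vertices and 3 edges, delete both glued faces → V=11, E=23, F=14.
Attach a nonagonal bipyramid (V=11, E=27, F=18) along a 3-gon: merge 3 vertices and 3 edges, delete both glued faces → V=19, E=47, F=30.
Attach a regular tetrahedron (V=4, E=6, F=4) along a 3-gon: merge 3 vertices and 3 edges, delete both glued faces → V=20, E=50, F=32.
Check: V − E + F = 20 − 50 + 32 = 2.

50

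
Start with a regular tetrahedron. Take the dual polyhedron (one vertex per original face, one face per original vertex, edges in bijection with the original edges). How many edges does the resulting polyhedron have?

6

The base solid has V = 4, E = 6, F = 4.
The dual swaps V and F and preserves E: V′ = F = 4, E′ = E = 6, F′ = V = 4.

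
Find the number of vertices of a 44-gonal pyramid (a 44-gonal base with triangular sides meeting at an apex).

45

A pyramid on an n-gon base has one n-gon and n triangles: V = 44 + 1 = 45, E = 2·44 = 88, F = 44 + 1 = 45.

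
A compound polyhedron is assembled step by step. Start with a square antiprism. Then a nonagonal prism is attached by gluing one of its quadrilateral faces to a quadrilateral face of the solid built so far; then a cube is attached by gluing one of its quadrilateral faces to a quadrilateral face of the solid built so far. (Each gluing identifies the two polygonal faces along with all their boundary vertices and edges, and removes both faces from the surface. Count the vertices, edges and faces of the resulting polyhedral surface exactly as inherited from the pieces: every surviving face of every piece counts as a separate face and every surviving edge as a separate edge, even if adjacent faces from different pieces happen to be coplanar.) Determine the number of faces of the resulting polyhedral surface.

23

A square antiprism: V=8, E=16, F=10.
Attach a nonagonal prism (V=18, E=27, F=11) along a 4-gon: merge 4 vertices and 4 edges, delete both glued faces → V=22, E=39, F=19.
Attach a cube (V=8, E=12, F=6) along a 4-gon: merge 4 vertices and 4 edges, delete both glued faces → V=26, E=47, F=23.
Check: V − E + F = 26 − 47 + 23 = 2.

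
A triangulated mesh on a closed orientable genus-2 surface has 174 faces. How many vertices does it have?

χ = 2 − 2·2 = -2, and every face is a triangle so 3F = 2E.
E = 3·174/2 = 261. Then V = -2 + E − F = -2 + 261 − 174 = 85.

85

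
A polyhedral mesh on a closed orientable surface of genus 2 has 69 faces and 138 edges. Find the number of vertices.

67

For a closed orientable surface of genus 2, χ = 2 − 2·2 = -2.
V = -2 + E − F = -2 + 138 − 69 = 67.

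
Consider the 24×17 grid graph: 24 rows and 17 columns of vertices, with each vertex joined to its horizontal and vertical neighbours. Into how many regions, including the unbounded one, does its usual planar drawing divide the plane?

The grid has V = 24·17 = 408 vertices and E = 24·16 + 17·23 = 775 edges.
F = 2 − V + E = 2 − 408 + 775 = 369.

369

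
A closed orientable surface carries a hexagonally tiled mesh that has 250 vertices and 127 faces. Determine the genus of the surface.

Every face is a hexagon, so 2E = 6·127 = 762, giving E = 381.
χ = V − E + F = 250 − 381 + 127 = -4.
For a closed orientable surface χ = 2 − 2g, so g = (2 − (-4))/2 = 3.

3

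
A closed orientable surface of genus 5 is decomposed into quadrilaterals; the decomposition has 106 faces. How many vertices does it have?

χ = 2 − 2·5 = -8, and every face is a square so 4F = 2E.
E = 4·106/2 = 212. Then V = -8 + E − F = -8 + 212 − 106 = 98.

98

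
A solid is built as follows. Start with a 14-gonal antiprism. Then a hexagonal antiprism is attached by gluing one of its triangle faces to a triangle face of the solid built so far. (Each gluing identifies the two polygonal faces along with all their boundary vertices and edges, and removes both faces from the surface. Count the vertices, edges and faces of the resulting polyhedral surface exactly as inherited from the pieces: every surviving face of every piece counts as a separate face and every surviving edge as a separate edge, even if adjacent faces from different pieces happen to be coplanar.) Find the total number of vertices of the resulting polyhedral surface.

A 14-gonal antiprism: V=28, E=56, F=30.
Attach a hexagonal antiprism (V=12, E=24, F=14) along a 3-gon: merge 3 vertices and 3 edges, delete both glued faces → V=37, E=77, F=42.
Check: V − E + F = 37 − 77 + 42 = 2.

37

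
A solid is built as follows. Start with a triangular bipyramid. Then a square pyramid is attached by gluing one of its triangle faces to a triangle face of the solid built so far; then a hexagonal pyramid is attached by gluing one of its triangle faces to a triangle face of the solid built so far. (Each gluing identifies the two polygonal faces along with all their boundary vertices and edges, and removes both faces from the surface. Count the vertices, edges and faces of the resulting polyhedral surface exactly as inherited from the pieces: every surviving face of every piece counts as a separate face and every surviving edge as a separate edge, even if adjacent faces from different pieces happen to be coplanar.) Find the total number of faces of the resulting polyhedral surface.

A triangular bipyramid: V=5, E=9, F=6.
Attach a square pyramid (V=5, E=8, F=5) along a 3-gon: merge 3 vertices and 3 edges, delete both glued faces → V=7, E=14, F=9.
Attach a hexagonal pyramid (V=7, E=12, F=7) along a 3-gon: merge 3 vertices and 3 edges, delete both glued faces → V=11, E=23, F=14.
Check: V − E + F = 11 − 23 + 14 = 2.

14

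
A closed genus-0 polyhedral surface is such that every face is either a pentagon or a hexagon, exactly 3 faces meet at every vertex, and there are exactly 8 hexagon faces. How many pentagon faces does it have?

12

Let x be the number of pentagons; then F = 8 + x.
Edge–face incidences: 2E = 6·8 + 5·x = 48 + 5x.
Every vertex has degree 3, so 3V = 2E.
Euler: V − E + F = 2 ⇒ (2E)/3 − E + (8 + x) = 2.
Multiply by 6: 2·(2E) − 3·(2E) + 6·(8 + x) = 12, i.e. 48 + 6x − (48 + 5x) = 12.
Collecting terms: x = 12.
Then 2E = 48 + 5·12 = 108, so E = 54, V = 2E/3 = 36, F = 8 + 12 = 20.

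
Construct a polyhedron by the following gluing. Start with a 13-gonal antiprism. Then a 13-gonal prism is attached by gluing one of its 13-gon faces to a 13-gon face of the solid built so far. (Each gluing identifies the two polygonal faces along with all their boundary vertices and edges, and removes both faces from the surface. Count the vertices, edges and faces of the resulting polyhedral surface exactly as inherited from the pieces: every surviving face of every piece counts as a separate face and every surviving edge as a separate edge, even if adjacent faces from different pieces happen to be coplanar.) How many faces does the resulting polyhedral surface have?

A 13-gonal antiprism: V=26, E=52, F=28.
Attach a 13-gonal prism (V=26, E=39, F=15) along a 13-gon: merge 13 vertices and 13 edges, delete both glued faces → V=39, E=78, F=41.
Check: V − E + F = 39 − 78 + 41 = 2.

41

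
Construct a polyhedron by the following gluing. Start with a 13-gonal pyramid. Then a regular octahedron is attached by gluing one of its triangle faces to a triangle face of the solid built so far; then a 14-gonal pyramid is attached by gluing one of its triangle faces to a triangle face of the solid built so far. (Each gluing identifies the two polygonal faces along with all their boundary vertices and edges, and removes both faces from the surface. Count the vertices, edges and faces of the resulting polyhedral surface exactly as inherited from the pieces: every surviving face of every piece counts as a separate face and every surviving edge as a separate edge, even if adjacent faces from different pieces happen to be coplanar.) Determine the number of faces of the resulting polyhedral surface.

33

A 13-gonal pyramid: V=14, E=26, F=14.
Attach a regular octahedron (V=6, E=12, F=8) along a 3-gon: merge 3 vertices and 3 edges, delete both glued faces → V=17, E=35, F=20.
Attach a 14-gonal pyramid (V=15, E=28, F=15) along a 3-gon: merge 3 vertices and 3 edges, delete both glued faces → V=29, E=60, F=33.
Check: V − E + F = 29 − 60 + 33 = 2.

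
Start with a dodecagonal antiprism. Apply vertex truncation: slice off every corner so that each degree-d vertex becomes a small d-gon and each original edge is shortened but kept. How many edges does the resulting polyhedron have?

144

The base solid has V = 24, E = 48, F = 26.
Truncation replaces each original edge-end by a new vertex, so V′ = 2E = 96.
Each original edge survives, and each old vertex of degree d contributes d new edges; summing degrees gives Σd = 2E, so E′ = E + 2E = 3E = 144.
Each original face survives and each original vertex becomes one new face: F′ = F + V = 50.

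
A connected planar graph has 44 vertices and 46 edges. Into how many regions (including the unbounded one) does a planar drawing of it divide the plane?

4

Euler's formula for a connected plane graph: V − E + F = 2, so F = 2 − 44 + 46 = 4.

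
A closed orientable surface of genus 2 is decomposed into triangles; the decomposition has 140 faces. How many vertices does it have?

68

χ = 2 − 2·2 = -2, and every face is a triangle so 3F = 2E.
E = 3·140/2 = 210. Then V = -2 + E − F = -2 + 210 − 140 = 68.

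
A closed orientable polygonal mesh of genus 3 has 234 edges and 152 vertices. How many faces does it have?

78

For a closed orientable surface of genus 3, χ = 2 − 2·3 = -4.
F = -4 − V + E = -4 − 152 + 234 = 78.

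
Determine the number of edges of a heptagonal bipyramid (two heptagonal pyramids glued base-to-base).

21

A bipyramid over an n-gon has 2n triangular faces and n + 2 vertices: V = 7 + 2 = 9, E = 3·7 = 21, F = 2·7 = 14.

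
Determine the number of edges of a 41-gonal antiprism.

164

An antiprism on an n-gon has two n-gon caps and 2n triangles: V = 2·41 = 82, E = 4·41 = 164, F = 2·41 + 2 = 84.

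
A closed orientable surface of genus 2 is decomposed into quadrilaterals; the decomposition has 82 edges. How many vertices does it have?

39

χ = 2 − 2·2 = -2, and every face is a square so 4F = 2E.
F = 2E/4 = 41. Then V = -2 + E − F = -2 + 82 − 41 = 39.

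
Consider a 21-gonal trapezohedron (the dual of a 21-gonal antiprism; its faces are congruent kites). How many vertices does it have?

44

The n-trapezohedron (dual of the n-antiprism) has V = 2·21 + 2 = 44, E = 4·21 = 84, F = 2·21 = 42.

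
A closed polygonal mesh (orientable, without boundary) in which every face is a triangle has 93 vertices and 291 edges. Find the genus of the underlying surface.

Every face is a triangle and each edge borders two faces, so 3F = 2·291, giving F = 194.
χ = V − E + F = 93 − 291 + 194 = -4.
For a closed orientable surface χ = 2 − 2g, so g = (2 − (-4))/2 = 3.

3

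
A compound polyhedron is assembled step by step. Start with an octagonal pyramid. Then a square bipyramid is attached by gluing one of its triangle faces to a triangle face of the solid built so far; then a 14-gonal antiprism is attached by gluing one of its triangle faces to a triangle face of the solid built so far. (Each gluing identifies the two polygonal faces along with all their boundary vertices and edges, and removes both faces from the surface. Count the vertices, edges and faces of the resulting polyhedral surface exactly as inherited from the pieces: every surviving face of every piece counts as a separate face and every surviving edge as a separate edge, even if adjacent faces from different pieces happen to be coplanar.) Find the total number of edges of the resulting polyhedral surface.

78

An octagonal pyramid: V=9, E=16, F=9.
Attach a square bipyramid (V=6, E=12, F=8) along a 3-gon: merge 3 vertices and 3 edges, delete both glued faces → V=12, E=25, F=15.
Attach a 14-gonal antiprism (V=28, E=56, F=30) along a 3-gon: merge 3 vertices and 3 edges, delete both glued faces → V=37, E=78, F=43.
Check: V − E + F = 37 − 78 + 43 = 2.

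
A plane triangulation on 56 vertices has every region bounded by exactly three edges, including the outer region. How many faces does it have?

108

In a plane triangulation 3F = 2E and V − E + F = 2, so F = 2V − 4 = 2·56 − 4 = 108.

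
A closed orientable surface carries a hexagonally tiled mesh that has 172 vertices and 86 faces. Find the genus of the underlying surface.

Every face is a hexagon, so 2E = 6·86 = 516, giving E = 258.
χ = V − E + F = 172 − 258 + 86 = 0.
For a closed orientable surface χ = 2 − 2g, so g = (2 − (0))/2 = 1.

1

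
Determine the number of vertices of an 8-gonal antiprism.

An antiprism on an n-gon has two n-gon caps and 2n triangles: V = 2·8 = 16, E = 4·8 = 32, F = 2·8 + 2 = 18.

16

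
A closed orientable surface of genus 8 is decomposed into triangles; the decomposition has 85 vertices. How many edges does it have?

297

χ = 2 − 2·8 = -14, and every face is a triangle so 3F = 2E.
V − E + F = -14 with E = 3F/2 gives 85 − (3/2 − 1)·F = -14, so F = 198 and E = 297.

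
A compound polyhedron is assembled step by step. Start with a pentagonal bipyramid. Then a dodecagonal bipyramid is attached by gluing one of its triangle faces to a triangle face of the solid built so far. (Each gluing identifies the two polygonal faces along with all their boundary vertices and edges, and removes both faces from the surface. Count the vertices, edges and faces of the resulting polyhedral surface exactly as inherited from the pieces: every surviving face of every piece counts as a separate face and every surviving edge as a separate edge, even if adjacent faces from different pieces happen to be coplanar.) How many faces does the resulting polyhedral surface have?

A pentagonal bipyramid: V=7, E=15, F=10.
Attach a dodecagonal bipyramid (V=14, E=36, F=24) along a 3-gon: merge 3 vertices and 3 edges, delete both glued faces → V=18, E=48, F=32.
Check: V − E + F = 18 − 48 + 32 = 2.

32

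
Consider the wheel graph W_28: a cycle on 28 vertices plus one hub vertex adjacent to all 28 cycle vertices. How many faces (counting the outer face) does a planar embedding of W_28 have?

W_28 has V = 28 + 1 = 29 vertices and E = 2·28 = 56 edges.
By Euler's formula F = 2 − V + E = 2 − 29 + 56 = 29.

29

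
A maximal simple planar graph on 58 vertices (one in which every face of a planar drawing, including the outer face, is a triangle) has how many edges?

168

In a plane triangulation 3F = 2E and V − E + F = 2, so E = 3V − 6 = 3·58 − 6 = 168.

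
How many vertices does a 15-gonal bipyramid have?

17

A bipyramid over an n-gon has 2n triangular faces and n + 2 vertices: V = 15 + 2 = 17, E = 3·15 = 45, F = 2·15 = 30.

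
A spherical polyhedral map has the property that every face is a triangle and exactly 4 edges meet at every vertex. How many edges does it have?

Each face has 3 edges and each edge borders two faces, so 2E = 3F.
Each vertex has degree 4, so 4V = 2E and hence V = 3F/4.
Euler: V − E + F = 2 ⇒ (3F/4) − (3F/2) + F = 2.
Multiply by 8: (6 − 12 + 8)F = 16, i.e. 2F = 16.
So F = 8, E = 3·8/2 = 12, V = 3·8/4 = 6.

12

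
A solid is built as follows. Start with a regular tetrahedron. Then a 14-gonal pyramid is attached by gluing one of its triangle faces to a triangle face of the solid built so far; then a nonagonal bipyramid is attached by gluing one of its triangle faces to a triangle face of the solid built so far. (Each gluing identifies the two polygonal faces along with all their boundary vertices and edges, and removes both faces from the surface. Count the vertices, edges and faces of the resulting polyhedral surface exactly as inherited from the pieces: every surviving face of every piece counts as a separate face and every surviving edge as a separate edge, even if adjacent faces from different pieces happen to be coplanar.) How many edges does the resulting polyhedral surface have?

A regular tetrahedron: V=4, E=6, F=4.
Attach a 14-gonal pyramid (V=15, E=28, F=15) along a 3-gon: merge 3 vertices and 3 edges, delete both glued faces → V=16, E=31, F=17.
Attach a nonagonal bipyramid (V=11, E=27, F=18) along a 3-gon: merge 3 vertices and 3 edges, delete both glued faces → V=24, E=55, F=33.
Check: V − E + F = 24 − 55 + 33 = 2.

55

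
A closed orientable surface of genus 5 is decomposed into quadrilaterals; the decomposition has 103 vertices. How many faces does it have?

χ = 2 − 2·5 = -8, and every face is a square so 4F = 2E.
V − E + F = -8 with E = 4F/2 gives 103 − (4/2 − 1)·F = -8, so F = 111 and E = 222.

111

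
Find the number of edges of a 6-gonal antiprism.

24

An antiprism on an n-gon has two n-gon caps and 2n triangles: V = 2·6 = 12, E = 4·6 = 24, F = 2·6 + 2 = 14.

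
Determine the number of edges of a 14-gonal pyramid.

28

A pyramid on an n-gon base has one n-gon and n triangles: V = 14 + 1 = 15, E = 2·14 = 28, F = 14 + 1 = 15.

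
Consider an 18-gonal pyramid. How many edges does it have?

A pyramid on an n-gon base has one n-gon and n triangles: V = 18 + 1 = 19, E = 2·18 = 36, F = 18 + 1 = 19.
Check: V − E + F = 19 − 36 + 19 = 2.

36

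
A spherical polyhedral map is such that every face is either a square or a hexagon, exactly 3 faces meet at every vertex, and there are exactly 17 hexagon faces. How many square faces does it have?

Let x be the number of squares; then F = 17 + x.
Edge–face incidences: 2E = 6·17 + 4·x = 102 + 4x.
Every vertex has degree 3, so 3V = 2E.
Euler: V − E + F = 2 ⇒ (2E)/3 − E + (17 + x) = 2.
Multiply by 6: 2·(2E) − 3·(2E) + 6·(17 + x) = 12, i.e. 102 + 6x − (102 + 4x) = 12.
Collecting terms: 2x = 12, so x = 6.
Then 2E = 102 + 4·6 = 126, so E = 63, V = 2E/3 = 42, F = 17 + 6 = 23.

6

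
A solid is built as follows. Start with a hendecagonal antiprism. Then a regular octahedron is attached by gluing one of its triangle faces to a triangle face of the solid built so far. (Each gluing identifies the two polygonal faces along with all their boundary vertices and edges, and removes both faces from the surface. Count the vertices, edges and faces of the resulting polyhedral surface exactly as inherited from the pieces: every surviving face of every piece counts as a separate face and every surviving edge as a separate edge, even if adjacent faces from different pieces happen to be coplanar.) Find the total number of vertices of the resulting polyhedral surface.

A hendecagonal antiprism: V=22, E=44, F=24.
Attach a regular octahedron (V=6, E=12, F=8) along a 3-gon: merge 3 vertices and 3 edges, delete both glued faces → V=25, E=53, F=30.
Check: V − E + F = 25 − 53 + 30 = 2.

25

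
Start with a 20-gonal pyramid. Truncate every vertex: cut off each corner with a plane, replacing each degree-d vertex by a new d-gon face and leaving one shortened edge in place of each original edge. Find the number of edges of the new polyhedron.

The base solid has V = 21, E = 40, F = 21.
Truncation replaces each original edge-end by a new vertex, so V′ = 2E = 80.
Each original edge survives, and each old vertex of degree d contributes d new edges; summing degrees gives Σd = 2E, so E′ = E + 2E = 3E = 120.
Each original face survives and each original vertex becomes one new face: F′ = F + V = 42.

120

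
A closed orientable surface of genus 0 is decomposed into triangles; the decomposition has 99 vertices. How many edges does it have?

χ = 2 − 2·0 = 2, and every face is a triangle so 3F = 2E.
V − E + F = 2 with E = 3F/2 gives 99 − (3/2 − 1)·F = 2, so F = 194 and E = 291.

291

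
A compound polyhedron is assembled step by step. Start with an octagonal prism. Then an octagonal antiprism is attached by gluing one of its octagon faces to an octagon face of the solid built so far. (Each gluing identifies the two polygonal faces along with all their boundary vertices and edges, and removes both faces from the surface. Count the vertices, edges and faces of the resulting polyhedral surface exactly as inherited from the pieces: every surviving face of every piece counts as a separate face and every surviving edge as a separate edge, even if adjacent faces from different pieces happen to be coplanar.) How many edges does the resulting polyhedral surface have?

48

An octagonal prism: V=16, E=24, F=10.
Attach an octagonal antiprism (V=16, E=32, F=18) along an 8-gon: merge 8 vertices and 8 edges, delete both glued faces → V=24, E=48, F=26.
Check: V − E + F = 24 − 48 + 26 = 2.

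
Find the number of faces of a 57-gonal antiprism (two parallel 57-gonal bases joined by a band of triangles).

116

An antiprism on an n-gon has two n-gon caps and 2n triangles: V = 2·57 = 114, E = 4·57 = 228, F = 2·57 + 2 = 116.
Check: V − E + F = 114 − 228 + 116 = 2.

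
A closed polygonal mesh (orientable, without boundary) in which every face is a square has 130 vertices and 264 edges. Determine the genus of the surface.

Every face is a square and each edge borders two faces, so 4F = 2·264, giving F = 132.
χ = V − E + F = 130 − 264 + 132 = -2.
For a closed orientable surface χ = 2 − 2g, so g = (2 − (-2))/2 = 2.

2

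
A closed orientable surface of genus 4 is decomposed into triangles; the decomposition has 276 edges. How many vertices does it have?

86

χ = 2 − 2·4 = -6, and every face is a triangle so 3F = 2E.
F = 2E/3 = 184. Then V = -6 + E − F = -6 + 276 − 184 = 86.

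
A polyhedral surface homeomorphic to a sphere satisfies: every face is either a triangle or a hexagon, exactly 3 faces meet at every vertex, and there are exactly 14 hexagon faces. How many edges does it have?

Let x be the number of triangles; then F = 14 + x.
Edge–face incidences: 2E = 6·14 + 3·x = 84 + 3x.
Every vertex has degree 3, so 3V = 2E.
Euler: V − E + F = 2 ⇒ (2E)/3 − E + (14 + x) = 2.
Multiply by 6: 2·(2E) − 3·(2E) + 6·(14 + x) = 12, i.e. 84 + 6x − (84 + 3x) = 12.
Collecting terms: 3x = 12, so x = 4.
Then 2E = 84 + 3·4 = 96, so E = 48, V = 2E/3 = 32, F = 14 + 4 = 18.

48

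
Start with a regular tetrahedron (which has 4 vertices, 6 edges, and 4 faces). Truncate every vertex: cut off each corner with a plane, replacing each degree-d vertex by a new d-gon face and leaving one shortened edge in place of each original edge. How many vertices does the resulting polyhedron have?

12

Truncation replaces each original edge-end by a new vertex, so V′ = 2E = 12.
Each original edge survives, and each old vertex of degree d contributes d new edges; summing degrees gives Σd = 2E, so E′ = E + 2E = 3E = 18.
Each original face survives and each original vertex becomes one new face: F′ = F + V = 8.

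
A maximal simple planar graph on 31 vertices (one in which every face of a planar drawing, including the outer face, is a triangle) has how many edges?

In a plane triangulation 3F = 2E and V − E + F = 2, so E = 3V − 6 = 3·31 − 6 = 87.

87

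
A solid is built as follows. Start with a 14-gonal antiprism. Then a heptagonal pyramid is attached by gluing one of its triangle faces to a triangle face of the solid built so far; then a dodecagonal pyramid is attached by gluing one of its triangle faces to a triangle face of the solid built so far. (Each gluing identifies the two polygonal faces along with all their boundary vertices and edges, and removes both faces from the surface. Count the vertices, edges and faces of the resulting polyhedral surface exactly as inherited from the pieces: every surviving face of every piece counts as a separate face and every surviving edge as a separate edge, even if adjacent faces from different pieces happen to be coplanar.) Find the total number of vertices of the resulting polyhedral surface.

A 14-gonal antiprism: V=28, E=56, F=30.
Attach a heptagonal pyramid (V=8, E=14, F=8) along a 3-gon: merge 3 vertices and 3 edges, delete both glued faces → V=33, E=67, F=36.
Attach a dodecagonal pyramid (V=13, E=24, F=13) along a 3-gon: merge 3 vertices and 3 edges, delete both glued faces → V=43, E=88, F=47.
Check: V − E + F = 43 − 88 + 47 = 2.

43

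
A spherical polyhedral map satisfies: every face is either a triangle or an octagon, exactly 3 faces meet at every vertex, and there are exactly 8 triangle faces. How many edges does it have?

36

Let x be the number of octagons; then F = 8 + x.
Edge–face incidences: 2E = 3·8 + 8·x = 24 + 8x.
Every vertex has degree 3, so 3V = 2E.
Euler: V − E + F = 2 ⇒ (2E)/3 − E + (8 + x) = 2.
Multiply by 6: 2·(2E) − 3·(2E) + 6·(8 + x) = 12, i.e. 48 + 6x − (24 + 8x) = 12.
Collecting terms: −2x + 24 = 12, so −2x = −12, so x = 6.
Then 2E = 24 + 8·6 = 72, so E = 36, V = 2E/3 = 24, F = 8 + 6 = 14.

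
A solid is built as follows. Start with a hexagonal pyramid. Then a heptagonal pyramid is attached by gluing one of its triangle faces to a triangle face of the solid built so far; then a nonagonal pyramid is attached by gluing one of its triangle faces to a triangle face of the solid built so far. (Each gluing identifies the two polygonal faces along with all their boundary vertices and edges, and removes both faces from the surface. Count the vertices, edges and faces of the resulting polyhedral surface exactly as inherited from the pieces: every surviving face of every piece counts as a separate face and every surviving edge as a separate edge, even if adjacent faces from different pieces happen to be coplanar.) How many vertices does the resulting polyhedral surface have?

19

A hexagonal pyramid: V=7, E=12, F=7.
Attach a heptagonal pyramid (V=8, E=14, F=8) along a 3-gon: merge 3 vertices and 3 edges, delete both glued faces → V=12, E=23, F=13.
Attach a nonagonal pyramid (V=10, E=18, F=10) along a 3-gon: merge 3 vertices and 3 edges, delete both glued faces → V=19, E=38, F=21.
Check: V − E + F = 19 − 38 + 21 = 2.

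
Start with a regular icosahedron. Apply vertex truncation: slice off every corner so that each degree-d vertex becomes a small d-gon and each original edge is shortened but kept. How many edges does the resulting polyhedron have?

90

The base solid has V = 12, E = 30, F = 20.
Truncation replaces each original edge-end by a new vertex, so V′ = 2E = 60.
Each original edge survives, and each old vertex of degree d contributes d new edges; summing degrees gives Σd = 2E, so E′ = E + 2E = 3E = 90.
Each original face survives and each original vertex becomes one new face: F′ = F + V = 32.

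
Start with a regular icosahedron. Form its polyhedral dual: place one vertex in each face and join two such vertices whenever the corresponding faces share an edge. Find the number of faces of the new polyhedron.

The base solid has V = 12, E = 30, F = 20.
The dual swaps V and F and preserves E: V′ = F = 20, E′ = E = 30, F′ = V = 12.

12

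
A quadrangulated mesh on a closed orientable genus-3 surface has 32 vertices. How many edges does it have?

72

χ = 2 − 2·3 = -4, and every face is a square so 4F = 2E.
V − E + F = -4 with E = 4F/2 gives 32 − (4/2 − 1)·F = -4, so F = 36 and E = 72.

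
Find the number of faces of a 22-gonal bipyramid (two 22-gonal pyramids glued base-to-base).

A bipyramid over an n-gon has 2n triangular faces and n + 2 vertices: V = 22 + 2 = 24, E = 3·22 = 66, F = 2·22 = 44.

44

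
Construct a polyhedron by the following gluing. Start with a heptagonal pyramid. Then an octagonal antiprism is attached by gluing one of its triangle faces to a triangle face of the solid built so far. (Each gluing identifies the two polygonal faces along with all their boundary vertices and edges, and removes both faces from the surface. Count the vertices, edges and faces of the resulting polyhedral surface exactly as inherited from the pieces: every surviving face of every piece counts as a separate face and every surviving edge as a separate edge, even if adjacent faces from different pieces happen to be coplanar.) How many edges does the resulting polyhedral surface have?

A heptagonal pyramid: V=8, E=14, F=8.
Attach an octagonal antiprism (V=16, E=32, F=18) along a 3-gon: merge 3 vertices and 3 edges, delete both glued faces → V=21, E=43, F=24.
Check: V − E + F = 21 − 43 + 24 = 2.

43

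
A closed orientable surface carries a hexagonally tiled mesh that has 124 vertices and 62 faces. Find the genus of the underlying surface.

Every face is a hexagon, so 2E = 6·62 = 372, giving E = 186.
χ = V − E + F = 124 − 186 + 62 = 0.
For a closed orientable surface χ = 2 − 2g, so g = (2 − (0))/2 = 1.

1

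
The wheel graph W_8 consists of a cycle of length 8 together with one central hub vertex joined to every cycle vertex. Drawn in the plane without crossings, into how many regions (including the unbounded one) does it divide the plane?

W_8 has V = 8 + 1 = 9 vertices and E = 2·8 = 16 edges.
By Euler's formula F = 2 − V + E = 2 − 9 + 16 = 9.

9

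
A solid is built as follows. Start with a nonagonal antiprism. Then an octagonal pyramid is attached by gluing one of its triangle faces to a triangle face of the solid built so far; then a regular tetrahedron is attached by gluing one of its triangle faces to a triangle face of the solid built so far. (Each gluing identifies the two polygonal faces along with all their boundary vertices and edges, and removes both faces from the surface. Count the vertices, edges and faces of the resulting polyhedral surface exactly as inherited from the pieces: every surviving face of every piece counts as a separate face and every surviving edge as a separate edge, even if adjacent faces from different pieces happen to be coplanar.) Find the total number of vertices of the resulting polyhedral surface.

25

A nonagonal antiprism: V=18, E=36, F=20.
Attach an octagonal pyramid (V=9, E=16, F=9) along a 3-gon: merge 3 vertices and 3 edges, delete both glued faces → V=24, E=49, F=27.
Attach a regular tetrahedron (V=4, E=6, F=4) along a 3-gon: merge 3 vertices and 3 edges, delete both glued faces → V=25, E=52, F=29.
Check: V − E + F = 25 − 52 + 29 = 2.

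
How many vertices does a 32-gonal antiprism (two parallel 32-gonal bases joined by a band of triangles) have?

An antiprism on an n-gon has two n-gon caps and 2n triangles: V = 2·32 = 64, E = 4·32 = 128, F = 2·32 + 2 = 66.
Check: V − E + F = 64 − 128 + 66 = 2.

64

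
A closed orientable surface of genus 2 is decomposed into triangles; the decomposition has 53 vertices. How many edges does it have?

χ = 2 − 2·2 = -2, and every face is a triangle so 3F = 2E.
V − E + F = -2 with E = 3F/2 gives 53 − (3/2 − 1)·F = -2, so F = 110 and E = 165.

165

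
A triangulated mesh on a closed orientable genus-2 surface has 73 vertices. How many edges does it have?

χ = 2 − 2·2 = -2, and every face is a triangle so 3F = 2E.
V − E + F = -2 with E = 3F/2 gives 73 − (3/2 − 1)·F = -2, so F = 150 and E = 225.

225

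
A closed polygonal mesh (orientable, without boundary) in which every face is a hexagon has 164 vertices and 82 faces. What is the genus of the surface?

1

Every face is a hexagon, so 2E = 6·82 = 492, giving E = 246.
χ = V − E + F = 164 − 246 + 82 = 0.
For a closed orientable surface χ = 2 − 2g, so g = (2 − (0))/2 = 1.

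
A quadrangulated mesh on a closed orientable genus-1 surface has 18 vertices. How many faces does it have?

χ = 2 − 2·1 = 0, and every face is a square so 4F = 2E.
V − E + F = 0 with E = 4F/2 gives 18 − (4/2 − 1)·F = 0, so F = 18 and E = 36.

18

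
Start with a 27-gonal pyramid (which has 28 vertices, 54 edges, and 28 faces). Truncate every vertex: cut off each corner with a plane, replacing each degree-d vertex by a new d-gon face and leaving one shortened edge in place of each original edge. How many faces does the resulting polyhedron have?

Truncation replaces each original edge-end by a new vertex, so V′ = 2E = 108.
Each original edge survives, and each old vertex of degree d contributes d new edges; summing degrees gives Σd = 2E, so E′ = E + 2E = 3E = 162.
Each original face survives and each original vertex becomes one new face: F′ = F + V = 56.

56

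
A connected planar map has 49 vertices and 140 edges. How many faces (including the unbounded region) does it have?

Euler's formula for a connected plane graph: V − E + F = 2, so F = 2 − 49 + 140 = 93.

93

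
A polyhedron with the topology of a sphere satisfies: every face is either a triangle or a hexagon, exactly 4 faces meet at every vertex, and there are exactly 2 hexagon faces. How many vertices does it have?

Let x be the number of triangles; then F = 2 + x.
Edge–face incidences: 2E = 6·2 + 3·x = 12 + 3x.
Every vertex has degree 4, so 4V = 2E.
Euler: V − E + F = 2 ⇒ (2E)/4 − E + (2 + x) = 2.
Multiply by 8: 2·(2E) − 4·(2E) + 8·(2 + x) = 16, i.e. 16 + 8x − 2·(12 + 3x) = 16.
Collecting terms: 2x − 8 = 16, so 2x = 24, so x = 12.
Then 2E = 12 + 3·12 = 48, so E = 24, V = 2E/4 = 12, F = 2 + 12 = 14.

12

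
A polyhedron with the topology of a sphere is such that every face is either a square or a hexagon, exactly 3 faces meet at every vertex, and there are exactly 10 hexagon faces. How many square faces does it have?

6

Let x be the number of squares; then F = 10 + x.
Edge–face incidences: 2E = 6·10 + 4·x = 60 + 4x.
Every vertex has degree 3, so 3V = 2E.
Euler: V − E + F = 2 ⇒ (2E)/3 − E + (10 + x) = 2.
Multiply by 6: 2·(2E) − 3·(2E) + 6·(10 + x) = 12, i.e. 60 + 6x − (60 + 4x) = 12.
Collecting terms: 2x = 12, so x = 6.
Then 2E = 60 + 4·6 = 84, so E = 42, V = 2E/3 = 28, F = 10 + 6 = 16.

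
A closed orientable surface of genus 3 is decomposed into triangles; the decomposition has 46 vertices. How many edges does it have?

χ = 2 − 2·3 = -4, and every face is a triangle so 3F = 2E.
V − E + F = -4 with E = 3F/2 gives 46 − (3/2 − 1)·F = -4, so F = 100 and E = 150.

150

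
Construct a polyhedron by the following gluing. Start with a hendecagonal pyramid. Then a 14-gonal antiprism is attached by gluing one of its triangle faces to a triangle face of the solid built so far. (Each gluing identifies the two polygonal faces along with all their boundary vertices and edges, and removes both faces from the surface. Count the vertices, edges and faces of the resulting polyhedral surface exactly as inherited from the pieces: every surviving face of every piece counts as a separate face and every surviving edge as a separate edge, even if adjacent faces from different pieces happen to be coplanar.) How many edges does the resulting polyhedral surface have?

A hendecagonal pyramid: V=12, E=22, F=12.
Attach a 14-gonal antiprism (V=28, E=56, F=30) along a 3-gon: merge 3 vertices and 3 edges, delete both glued faces → V=37, E=75, F=40.
Check: V − E + F = 37 − 75 + 40 = 2.

75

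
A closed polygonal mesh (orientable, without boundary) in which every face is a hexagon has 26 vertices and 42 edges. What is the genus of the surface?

Every face is a hexagon and each edge borders two faces, so 6F = 2·42, giving F = 14.
χ = V − E + F = 26 − 42 + 14 = -2.
For a closed orientable surface χ = 2 − 2g, so g = (2 − (-2))/2 = 2.

2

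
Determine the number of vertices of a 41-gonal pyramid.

A pyramid on an n-gon base has one n-gon and n triangles: V = 41 + 1 = 42, E = 2·41 = 82, F = 41 + 1 = 42.
Check: V − E + F = 42 − 82 + 42 = 2.

42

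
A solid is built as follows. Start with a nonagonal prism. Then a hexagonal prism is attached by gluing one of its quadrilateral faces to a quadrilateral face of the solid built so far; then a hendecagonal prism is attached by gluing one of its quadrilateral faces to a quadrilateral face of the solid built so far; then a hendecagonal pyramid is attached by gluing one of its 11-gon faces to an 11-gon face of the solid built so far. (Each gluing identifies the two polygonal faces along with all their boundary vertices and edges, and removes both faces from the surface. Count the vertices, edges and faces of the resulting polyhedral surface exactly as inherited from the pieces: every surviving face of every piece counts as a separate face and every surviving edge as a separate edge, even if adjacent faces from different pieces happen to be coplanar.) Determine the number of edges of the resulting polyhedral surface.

A nonagonal prism: V=18, E=27, F=11.
Attach a hexagonal prism (V=12, E=18, F=8) along a 4-gon: merge 4 vertices and 4 edges, delete both glued faces → V=26, E=41, F=17.
Attach a hendecagonal prism (V=22, E=33, F=13) along a 4-gon: merge 4 vertices and 4 edges, delete both glued faces → V=44, E=70, F=28.
Attach a hendecagonal pyramid (V=12, E=22, F=12) along an 11-gon: merge 11 vertices and 11 edges, delete both glued faces → V=45, E=81, F=38.
Check: V − E + F = 45 − 81 + 38 = 2.

81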